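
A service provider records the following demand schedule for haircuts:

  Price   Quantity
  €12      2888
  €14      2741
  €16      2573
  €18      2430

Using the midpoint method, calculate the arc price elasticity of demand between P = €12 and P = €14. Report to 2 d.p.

At P = 12, Q = 2888; at P = 14, Q = 2741.
ΔQ = -147, ΔP = 2. Midpoints: P̄ = 13.00, Q̄ = 2814.5.
ε = (ΔQ/ΔP)(P̄/Q̄) = (-147/2)(13.00/2814.5).

-0.34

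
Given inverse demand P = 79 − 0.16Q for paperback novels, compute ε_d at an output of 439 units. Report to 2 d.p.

At Q = 439, P = 79 − 0.16(439) = 8.76.
dP/dQ = −0.16, so dQ/dP = 1/(−0.16) = -6.250.
ε = (dQ/dP)(P/Q) = (-6.250)(8.76/439).

-0.12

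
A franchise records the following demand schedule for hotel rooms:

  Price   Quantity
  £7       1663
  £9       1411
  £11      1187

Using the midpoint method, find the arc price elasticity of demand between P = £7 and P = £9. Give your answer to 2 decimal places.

-0.66

At P = 7, Q = 1663; at P = 9, Q = 1411.
ΔQ = -252, ΔP = 2. Midpoints: P̄ = 8.00, Q̄ = 1537.0.
ε = (ΔQ/ΔP)(P̄/Q̄) = (-252/2)(8.00/1537.0).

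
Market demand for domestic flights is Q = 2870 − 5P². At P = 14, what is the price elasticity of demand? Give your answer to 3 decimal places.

At P = 14, Q = 1890.
dQ/dP = −10P = -140.
ε = (dQ/dP)(P/Q) = (-140)(14/1890).
|ε| > 1, so demand is elastic at this price.

-1.037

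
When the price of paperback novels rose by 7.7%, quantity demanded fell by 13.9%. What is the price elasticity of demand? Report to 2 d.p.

ε = %ΔQ / %ΔP = (-13.9)/(7.7) = -1.805.

-1.81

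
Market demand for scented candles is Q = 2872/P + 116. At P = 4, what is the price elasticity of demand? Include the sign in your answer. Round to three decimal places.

-0.861

At P = 4, Q = 834.
dQ/dP = −2872/P² = -179.500.
ε = (dQ/dP)(P/Q) = (-179.500)(4/834).
|ε| < 1, so demand is inelastic at this price.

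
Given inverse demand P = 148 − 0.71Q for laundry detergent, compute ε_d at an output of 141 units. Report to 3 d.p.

At Q = 141, P = 148 − 0.71(141) = 47.89.
dP/dQ = −0.71, so dQ/dP = 1/(−0.71) = -1.408.
ε = (dQ/dP)(P/Q) = (-1.408)(47.89/141).

-0.478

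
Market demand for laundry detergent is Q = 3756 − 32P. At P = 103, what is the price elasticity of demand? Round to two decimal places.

-7.17

At P = 103, Q = 460.
dQ/dP = −32.
ε = (dQ/dP)(P/Q) = (-32)(103/460).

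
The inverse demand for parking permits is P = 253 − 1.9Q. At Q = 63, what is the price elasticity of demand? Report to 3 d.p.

At Q = 63, P = 253 − 1.9(63) = 133.30.
dP/dQ = −1.9, so dQ/dP = 1/(−1.9) = -0.526.
ε = (dQ/dP)(P/Q) = (-0.526)(133.30/63).

-1.114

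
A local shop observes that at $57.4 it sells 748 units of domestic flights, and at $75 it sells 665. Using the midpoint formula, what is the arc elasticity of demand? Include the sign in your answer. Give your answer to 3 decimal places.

ΔQ = 665 − 748 = -83; ΔP = 75 − 57.4 = 17.6.
Midpoints: P̄ = 66.20, Q̄ = 706.5.
ε = (ΔQ/ΔP)(P̄/Q̄) = (-83/17.6)(66.20/706.5).

-0.442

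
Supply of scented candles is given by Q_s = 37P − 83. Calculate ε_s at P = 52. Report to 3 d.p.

At P = 52, Q_s = 1841.
dQ_s/dP = 37.
ε_s = (dQ_s/dP)(P/Q_s) = (37)(52/1841).

1.045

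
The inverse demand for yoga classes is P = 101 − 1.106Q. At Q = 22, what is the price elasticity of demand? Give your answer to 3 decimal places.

At Q = 22, P = 101 − 1.106(22) = 76.67.
dP/dQ = −1.106, so dQ/dP = 1/(−1.106) = -0.904.
ε = (dQ/dP)(P/Q) = (-0.904)(76.67/22).

-3.151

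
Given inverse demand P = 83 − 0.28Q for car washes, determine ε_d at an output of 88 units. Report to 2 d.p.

At Q = 88, P = 83 − 0.28(88) = 58.36.
dP/dQ = −0.28, so dQ/dP = 1/(−0.28) = -3.571.
ε = (dQ/dP)(P/Q) = (-3.571)(58.36/88).

-2.37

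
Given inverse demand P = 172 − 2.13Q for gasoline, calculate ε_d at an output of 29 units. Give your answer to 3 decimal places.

At Q = 29, P = 172 − 2.13(29) = 110.23.
dP/dQ = −2.13, so dQ/dP = 1/(−2.13) = -0.469.
ε = (dQ/dP)(P/Q) = (-0.469)(110.23/29).

-1.785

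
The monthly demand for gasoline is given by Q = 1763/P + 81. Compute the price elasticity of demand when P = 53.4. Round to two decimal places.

At P = 53.4, Q = 114.015.
dQ/dP = −1763/P² = -0.618.
ε = (dQ/dP)(P/Q) = (-0.618)(53.4/114.015).
|ε| < 1, so demand is inelastic at this price.

-0.29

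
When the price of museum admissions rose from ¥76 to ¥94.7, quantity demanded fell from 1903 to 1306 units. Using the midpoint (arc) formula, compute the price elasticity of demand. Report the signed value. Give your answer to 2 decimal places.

ΔQ = 1306 − 1903 = -597; ΔP = 94.7 − 76 = 18.7.
Midpoints: P̄ = 85.35, Q̄ = 1604.5.
ε = (ΔQ/ΔP)(P̄/Q̄) = (-597/18.7)(85.35/1604.5).

-1.70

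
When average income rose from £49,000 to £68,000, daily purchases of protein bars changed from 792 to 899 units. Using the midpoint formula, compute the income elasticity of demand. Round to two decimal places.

ΔQ = 107, ΔI = 19000. Midpoints: Ī = 58,500, Q̄ = 845.5.
ε_I = (ΔQ/ΔI)(Ī/Q̄) = (107/19000)(58500/845.5).
ε_I > 0, so the good is normal.

0.39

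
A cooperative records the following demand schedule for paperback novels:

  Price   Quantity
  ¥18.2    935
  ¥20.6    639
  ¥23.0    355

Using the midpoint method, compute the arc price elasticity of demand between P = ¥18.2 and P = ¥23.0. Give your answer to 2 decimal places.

At P = 18.2, Q = 935; at P = 23.0, Q = 355.
ΔQ = -580, ΔP = 4.8. Midpoints: P̄ = 20.60, Q̄ = 645.0.
ε = (ΔQ/ΔP)(P̄/Q̄) = (-580/4.8)(20.60/645.0).

-3.86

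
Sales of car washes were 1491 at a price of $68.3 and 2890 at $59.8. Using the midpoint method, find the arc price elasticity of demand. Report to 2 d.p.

-4.81

ΔQ = 2890 − 1491 = 1399; ΔP = 59.8 − 68.3 = -8.5.
Midpoints: P̄ = 64.05, Q̄ = 2190.5.
ε = (ΔQ/ΔP)(P̄/Q̄) = (1399/-8.5)(64.05/2190.5).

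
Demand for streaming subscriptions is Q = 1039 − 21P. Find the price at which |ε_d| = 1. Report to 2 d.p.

24.74

For linear demand Q = a − bP, ε = −bP/(a − bP). |ε| = 1 when bP = a − bP, i.e. P = a/(2b).
P = 1039/(2·21) = 1039/42 = 24.7381.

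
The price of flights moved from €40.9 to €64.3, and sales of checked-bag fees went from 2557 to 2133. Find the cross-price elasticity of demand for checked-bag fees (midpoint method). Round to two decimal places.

ΔQ_x = 2133 − 2557 = -424; ΔP_y = 64.3 − 40.9 = 23.4.
Midpoints: P̄_y = 52.60, Q̄_x = 2345.0.
ε_xy = (ΔQ_x/ΔP_y)(P̄_y/Q̄_x) = (-424/23.4)(52.60/2345.0).

-0.41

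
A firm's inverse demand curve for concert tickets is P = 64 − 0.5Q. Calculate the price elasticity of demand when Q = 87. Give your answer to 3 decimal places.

-0.471

At Q = 87, P = 64 − 0.5(87) = 20.50.
dP/dQ = −0.5, so dQ/dP = 1/(−0.5) = -2.000.
ε = (dQ/dP)(P/Q) = (-2.000)(20.50/87).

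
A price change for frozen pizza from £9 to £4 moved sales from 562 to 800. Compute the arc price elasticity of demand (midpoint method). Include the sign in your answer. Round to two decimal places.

ΔQ = 800 − 562 = 238; ΔP = 4 − 9 = -5.
Midpoints: P̄ = 6.50, Q̄ = 681.0.
ε = (ΔQ/ΔP)(P̄/Q̄) = (238/-5)(6.50/681.0).

-0.45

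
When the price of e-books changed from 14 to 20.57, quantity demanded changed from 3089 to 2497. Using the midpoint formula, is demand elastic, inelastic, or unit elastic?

Arc ε ≈ -0.558.
|ε| = 0.56 < 1.

inelastic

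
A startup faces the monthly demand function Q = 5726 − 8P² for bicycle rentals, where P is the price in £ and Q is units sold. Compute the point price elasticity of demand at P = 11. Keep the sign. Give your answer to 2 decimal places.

-0.41

At P = 11, Q = 4758.
dQ/dP = −16P = -176.
ε = (dQ/dP)(P/Q) = (-176)(11/4758).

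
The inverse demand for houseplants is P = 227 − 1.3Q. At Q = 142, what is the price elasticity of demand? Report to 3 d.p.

-0.230

At Q = 142, P = 227 − 1.3(142) = 42.40.
dP/dQ = −1.3, so dQ/dP = 1/(−1.3) = -0.769.
ε = (dQ/dP)(P/Q) = (-0.769)(42.40/142).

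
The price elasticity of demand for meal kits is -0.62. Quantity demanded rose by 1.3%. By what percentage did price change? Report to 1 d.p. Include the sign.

-2.1%

%ΔP ≈ %ΔQ / ε = (1.3%)/(-0.62) = -2.10%.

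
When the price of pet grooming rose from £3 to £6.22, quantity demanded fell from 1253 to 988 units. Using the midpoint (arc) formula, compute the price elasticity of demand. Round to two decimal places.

ΔQ = 988 − 1253 = -265; ΔP = 6.22 − 3 = 3.22.
Midpoints: P̄ = 4.61, Q̄ = 1120.5.
ε = (ΔQ/ΔP)(P̄/Q̄) = (-265/3.22)(4.61/1120.5).

-0.34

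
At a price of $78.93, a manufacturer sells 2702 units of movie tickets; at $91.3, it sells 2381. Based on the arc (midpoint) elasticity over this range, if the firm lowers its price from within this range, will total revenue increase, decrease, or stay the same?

decrease

Arc ε = (-321/12.37)(85.12/2541.5) ≈ -0.869.
|ε| = 0.87 < 1, so demand is inelastic. A price cut therefore reduces total revenue.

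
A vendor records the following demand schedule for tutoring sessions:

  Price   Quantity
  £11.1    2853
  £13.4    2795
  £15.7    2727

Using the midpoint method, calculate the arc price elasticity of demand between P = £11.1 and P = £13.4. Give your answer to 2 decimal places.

-0.11

At P = 11.1, Q = 2853; at P = 13.4, Q = 2795.
ΔQ = -58, ΔP = 2.3. Midpoints: P̄ = 12.25, Q̄ = 2824.0.
ε = (ΔQ/ΔP)(P̄/Q̄) = (-58/2.3)(12.25/2824.0).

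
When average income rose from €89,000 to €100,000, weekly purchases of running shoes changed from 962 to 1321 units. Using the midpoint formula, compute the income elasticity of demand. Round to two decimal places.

2.70

ΔQ = 359, ΔI = 11000. Midpoints: Ī = 94,500, Q̄ = 1141.5.
ε_I = (ΔQ/ΔI)(Ī/Q̄) = (359/11000)(94500/1141.5).
ε_I > 0, so the good is normal.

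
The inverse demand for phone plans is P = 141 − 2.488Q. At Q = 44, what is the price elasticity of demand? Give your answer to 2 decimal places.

-0.29

At Q = 44, P = 141 − 2.488(44) = 31.53.
dP/dQ = −2.488, so dQ/dP = 1/(−2.488) = -0.402.
ε = (dQ/dP)(P/Q) = (-0.402)(31.53/44).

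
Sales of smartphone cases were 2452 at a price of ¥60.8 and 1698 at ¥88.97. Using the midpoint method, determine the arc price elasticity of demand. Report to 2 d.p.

ΔQ = 1698 − 2452 = -754; ΔP = 88.97 − 60.8 = 28.17.
Midpoints: P̄ = 74.88, Q̄ = 2075.0.
ε = (ΔQ/ΔP)(P̄/Q̄) = (-754/28.17)(74.88/2075.0).

-0.97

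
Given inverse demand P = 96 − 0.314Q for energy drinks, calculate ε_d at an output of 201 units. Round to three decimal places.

At Q = 201, P = 96 − 0.314(201) = 32.89.
dP/dQ = −0.314, so dQ/dP = 1/(−0.314) = -3.185.
ε = (dQ/dP)(P/Q) = (-3.185)(32.89/201).

-0.521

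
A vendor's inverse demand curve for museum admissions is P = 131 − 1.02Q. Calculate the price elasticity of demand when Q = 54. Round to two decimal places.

-1.38

At Q = 54, P = 131 − 1.02(54) = 75.92.
dP/dQ = −1.02, so dQ/dP = 1/(−1.02) = -0.980.
ε = (dQ/dP)(P/Q) = (-0.980)(75.92/54).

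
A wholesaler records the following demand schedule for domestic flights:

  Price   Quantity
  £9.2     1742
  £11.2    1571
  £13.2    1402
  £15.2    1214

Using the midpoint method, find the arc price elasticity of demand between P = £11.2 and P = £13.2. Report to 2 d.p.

At P = 11.2, Q = 1571; at P = 13.2, Q = 1402.
ΔQ = -169, ΔP = 2.0. Midpoints: P̄ = 12.20, Q̄ = 1486.5.
ε = (ΔQ/ΔP)(P̄/Q̄) = (-169/2.0)(12.20/1486.5).

-0.69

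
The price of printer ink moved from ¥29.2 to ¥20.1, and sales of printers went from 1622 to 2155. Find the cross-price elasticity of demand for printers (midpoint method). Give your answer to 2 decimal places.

ΔQ_x = 2155 − 1622 = 533; ΔP_y = 20.1 − 29.2 = -9.1.
Midpoints: P̄_y = 24.65, Q̄_x = 1888.5.
ε_xy = (ΔQ_x/ΔP_y)(P̄_y/Q̄_x) = (533/-9.1)(24.65/1888.5).
ε_xy < 0, so the goods are complements.

-0.76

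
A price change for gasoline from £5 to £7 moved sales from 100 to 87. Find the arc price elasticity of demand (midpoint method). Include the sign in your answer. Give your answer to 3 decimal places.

ΔQ = 87 − 100 = -13; ΔP = 7 − 5 = 2.
Midpoints: P̄ = 6.00, Q̄ = 93.5.
ε = (ΔQ/ΔP)(P̄/Q̄) = (-13/2)(6.00/93.5).

-0.417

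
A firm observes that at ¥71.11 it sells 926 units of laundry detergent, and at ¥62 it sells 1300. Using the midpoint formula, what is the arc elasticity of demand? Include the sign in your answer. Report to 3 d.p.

ΔQ = 1300 − 926 = 374; ΔP = 62 − 71.11 = -9.11.
Midpoints: P̄ = 66.56, Q̄ = 1113.0.
ε = (ΔQ/ΔP)(P̄/Q̄) = (374/-9.11)(66.56/1113.0).

-2.455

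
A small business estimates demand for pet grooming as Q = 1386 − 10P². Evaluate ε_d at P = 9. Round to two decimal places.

-2.81

At P = 9, Q = 576.
dQ/dP = −20P = -180.
ε = (dQ/dP)(P/Q) = (-180)(9/576).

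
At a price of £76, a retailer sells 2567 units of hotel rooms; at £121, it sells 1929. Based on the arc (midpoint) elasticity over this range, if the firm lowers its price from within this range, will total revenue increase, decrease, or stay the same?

decrease

Arc ε = (-638/45)(98.50/2248.0) ≈ -0.621.
|ε| = 0.62 < 1, so demand is inelastic. A price cut therefore reduces total revenue.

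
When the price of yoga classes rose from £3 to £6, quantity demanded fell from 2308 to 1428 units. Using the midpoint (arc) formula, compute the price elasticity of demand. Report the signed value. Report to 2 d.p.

-0.71

ΔQ = 1428 − 2308 = -880; ΔP = 6 − 3 = 3.
Midpoints: P̄ = 4.50, Q̄ = 1868.0.
ε = (ΔQ/ΔP)(P̄/Q̄) = (-880/3)(4.50/1868.0).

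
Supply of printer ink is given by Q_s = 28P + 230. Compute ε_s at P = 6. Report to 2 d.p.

0.42

At P = 6, Q_s = 398.
dQ_s/dP = 28.
ε_s = (dQ_s/dP)(P/Q_s) = (28)(6/398).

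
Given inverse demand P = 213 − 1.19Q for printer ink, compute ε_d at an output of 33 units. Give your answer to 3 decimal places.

At Q = 33, P = 213 − 1.19(33) = 173.73.
dP/dQ = −1.19, so dQ/dP = 1/(−1.19) = -0.840.
ε = (dQ/dP)(P/Q) = (-0.840)(173.73/33).

-4.424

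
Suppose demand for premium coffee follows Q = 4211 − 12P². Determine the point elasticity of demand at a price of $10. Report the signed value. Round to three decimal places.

At P = 10, Q = 3011.
dQ/dP = −24P = -240.
ε = (dQ/dP)(P/Q) = (-240)(10/3011).
|ε| < 1, so demand is inelastic at this price.

-0.797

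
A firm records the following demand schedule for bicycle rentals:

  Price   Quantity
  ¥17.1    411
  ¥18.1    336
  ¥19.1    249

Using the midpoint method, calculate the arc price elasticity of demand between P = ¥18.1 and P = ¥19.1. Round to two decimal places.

At P = 18.1, Q = 336; at P = 19.1, Q = 249.
ΔQ = -87, ΔP = 1.0. Midpoints: P̄ = 18.60, Q̄ = 292.5.
ε = (ΔQ/ΔP)(P̄/Q̄) = (-87/1.0)(18.60/292.5).

-5.53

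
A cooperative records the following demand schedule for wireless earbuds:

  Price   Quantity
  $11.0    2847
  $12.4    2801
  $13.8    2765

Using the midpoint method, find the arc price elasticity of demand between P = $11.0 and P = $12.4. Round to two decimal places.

At P = 11.0, Q = 2847; at P = 12.4, Q = 2801.
ΔQ = -46, ΔP = 1.4. Midpoints: P̄ = 11.70, Q̄ = 2824.0.
ε = (ΔQ/ΔP)(P̄/Q̄) = (-46/1.4)(11.70/2824.0).

-0.14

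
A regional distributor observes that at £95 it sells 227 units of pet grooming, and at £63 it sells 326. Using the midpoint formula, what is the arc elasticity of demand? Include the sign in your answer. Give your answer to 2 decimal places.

-0.88

ΔQ = 326 − 227 = 99; ΔP = 63 − 95 = -32.
Midpoints: P̄ = 79.00, Q̄ = 276.5.
ε = (ΔQ/ΔP)(P̄/Q̄) = (99/-32)(79.00/276.5).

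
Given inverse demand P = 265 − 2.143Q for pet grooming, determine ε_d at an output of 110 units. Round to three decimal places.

At Q = 110, P = 265 − 2.143(110) = 29.27.
dP/dQ = −2.143, so dQ/dP = 1/(−2.143) = -0.467.
ε = (dQ/dP)(P/Q) = (-0.467)(29.27/110).

-0.124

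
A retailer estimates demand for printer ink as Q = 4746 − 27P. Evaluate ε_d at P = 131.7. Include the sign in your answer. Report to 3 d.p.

At P = 131.7, Q = 1190.100.
dQ/dP = −27.
ε = (dQ/dP)(P/Q) = (-27)(131.7/1190.100).
|ε| > 1, so demand is elastic at this price.

-2.988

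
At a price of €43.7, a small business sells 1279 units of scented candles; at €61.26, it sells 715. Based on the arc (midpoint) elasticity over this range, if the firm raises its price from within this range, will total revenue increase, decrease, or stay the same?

Arc ε = (-564/17.56)(52.48/997.0) ≈ -1.691.
|ε| = 1.69 > 1, so demand is elastic. A price rise therefore reduces total revenue.

decrease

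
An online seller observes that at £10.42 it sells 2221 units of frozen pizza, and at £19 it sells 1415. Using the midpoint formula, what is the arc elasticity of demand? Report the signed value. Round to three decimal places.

-0.760

ΔQ = 1415 − 2221 = -806; ΔP = 19 − 10.42 = 8.58.
Midpoints: P̄ = 14.71, Q̄ = 1818.0.
ε = (ΔQ/ΔP)(P̄/Q̄) = (-806/8.58)(14.71/1818.0).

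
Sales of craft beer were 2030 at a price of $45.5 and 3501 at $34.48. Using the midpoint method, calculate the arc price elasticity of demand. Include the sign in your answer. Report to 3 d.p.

-1.930

ΔQ = 3501 − 2030 = 1471; ΔP = 34.48 − 45.5 = -11.02.
Midpoints: P̄ = 39.99, Q̄ = 2765.5.
ε = (ΔQ/ΔP)(P̄/Q̄) = (1471/-11.02)(39.99/2765.5).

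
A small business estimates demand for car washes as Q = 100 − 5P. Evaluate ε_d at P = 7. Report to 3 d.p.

-0.538

At P = 7, Q = 65.
dQ/dP = −5.
ε = (dQ/dP)(P/Q) = (-5)(7/65).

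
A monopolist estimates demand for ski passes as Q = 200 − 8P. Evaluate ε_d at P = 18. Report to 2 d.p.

At P = 18, Q = 56.
dQ/dP = −8.
ε = (dQ/dP)(P/Q) = (-8)(18/56).

-2.57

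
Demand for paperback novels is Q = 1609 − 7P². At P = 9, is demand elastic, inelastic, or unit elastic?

Q = 1042, dQ/dP = -126.
ε = (dQ/dP)(P/Q) ≈ -1.088.
|ε| = 1.09 > 1.

elastic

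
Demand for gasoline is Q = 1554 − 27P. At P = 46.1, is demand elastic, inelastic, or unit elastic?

Q = 309.300, dQ/dP = -27.
ε = (dQ/dP)(P/Q) ≈ -4.024.
|ε| = 4.02 > 1.

elastic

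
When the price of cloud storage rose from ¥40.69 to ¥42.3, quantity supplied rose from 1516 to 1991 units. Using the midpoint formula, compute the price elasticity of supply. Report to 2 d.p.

ΔQ = 1991 − 1516 = 475; ΔP = 42.3 − 40.69 = 1.61.
Midpoints: P̄ = 41.49, Q̄ = 1753.5.
ε_s = (ΔQ/ΔP)(P̄/Q̄) = (475/1.61)(41.49/1753.5).

6.98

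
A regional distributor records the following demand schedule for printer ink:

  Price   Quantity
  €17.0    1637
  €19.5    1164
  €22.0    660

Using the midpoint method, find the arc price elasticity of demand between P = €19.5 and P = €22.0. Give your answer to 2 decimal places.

-4.59

At P = 19.5, Q = 1164; at P = 22.0, Q = 660.
ΔQ = -504, ΔP = 2.5. Midpoints: P̄ = 20.75, Q̄ = 912.0.
ε = (ΔQ/ΔP)(P̄/Q̄) = (-504/2.5)(20.75/912.0).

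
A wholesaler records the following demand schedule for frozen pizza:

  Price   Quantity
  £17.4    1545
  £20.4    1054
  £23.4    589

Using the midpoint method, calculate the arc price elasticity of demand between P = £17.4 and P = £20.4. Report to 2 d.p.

-2.38

At P = 17.4, Q = 1545; at P = 20.4, Q = 1054.
ΔQ = -491, ΔP = 3.0. Midpoints: P̄ = 18.90, Q̄ = 1299.5.
ε = (ΔQ/ΔP)(P̄/Q̄) = (-491/3.0)(18.90/1299.5).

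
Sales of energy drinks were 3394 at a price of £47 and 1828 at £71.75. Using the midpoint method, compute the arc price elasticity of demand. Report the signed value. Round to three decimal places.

-1.439

ΔQ = 1828 − 3394 = -1566; ΔP = 71.75 − 47 = 24.75.
Midpoints: P̄ = 59.38, Q̄ = 2611.0.
ε = (ΔQ/ΔP)(P̄/Q̄) = (-1566/24.75)(59.38/2611.0).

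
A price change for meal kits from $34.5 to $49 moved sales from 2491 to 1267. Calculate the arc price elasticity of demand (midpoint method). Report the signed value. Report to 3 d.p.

ΔQ = 1267 − 2491 = -1224; ΔP = 49 − 34.5 = 14.5.
Midpoints: P̄ = 41.75, Q̄ = 1879.0.
ε = (ΔQ/ΔP)(P̄/Q̄) = (-1224/14.5)(41.75/1879.0).

-1.876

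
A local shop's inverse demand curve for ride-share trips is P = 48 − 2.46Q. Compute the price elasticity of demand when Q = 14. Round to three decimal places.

At Q = 14, P = 48 − 2.46(14) = 13.56.
dP/dQ = −2.46, so dQ/dP = 1/(−2.46) = -0.407.
ε = (dQ/dP)(P/Q) = (-0.407)(13.56/14).

-0.394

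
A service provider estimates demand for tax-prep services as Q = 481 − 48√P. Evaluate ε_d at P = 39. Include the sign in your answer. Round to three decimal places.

At P = 39, Q = 181.240.
dQ/dP = −48/(2√P) = -3.843.
ε = (dQ/dP)(P/Q) = (-3.843)(39/181.240).
|ε| < 1, so demand is inelastic at this price.

-0.827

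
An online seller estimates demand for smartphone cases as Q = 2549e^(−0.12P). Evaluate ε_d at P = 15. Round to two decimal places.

-1.80

At P = 15, Q = 421.347.
dQ/dP = −0.12·2549e^(−0.12P) = −0.12Q = -50.562.
ε = (dQ/dP)(P/Q) = (-50.562)(15/421.347).
|ε| > 1, so demand is elastic at this price.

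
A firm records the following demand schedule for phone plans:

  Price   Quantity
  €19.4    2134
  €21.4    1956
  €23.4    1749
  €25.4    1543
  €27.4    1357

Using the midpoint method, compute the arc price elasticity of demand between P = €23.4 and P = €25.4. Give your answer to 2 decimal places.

At P = 23.4, Q = 1749; at P = 25.4, Q = 1543.
ΔQ = -206, ΔP = 2.0. Midpoints: P̄ = 24.40, Q̄ = 1646.0.
ε = (ΔQ/ΔP)(P̄/Q̄) = (-206/2.0)(24.40/1646.0).

-1.53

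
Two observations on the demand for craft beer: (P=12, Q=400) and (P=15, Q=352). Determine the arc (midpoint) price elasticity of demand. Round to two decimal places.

-0.57

ΔQ = 352 − 400 = -48; ΔP = 15 − 12 = 3.
Midpoints: P̄ = 13.50, Q̄ = 376.0.
ε = (ΔQ/ΔP)(P̄/Q̄) = (-48/3)(13.50/376.0).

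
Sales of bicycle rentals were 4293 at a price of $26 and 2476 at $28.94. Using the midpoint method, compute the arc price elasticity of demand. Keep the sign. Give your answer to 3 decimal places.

ΔQ = 2476 − 4293 = -1817; ΔP = 28.94 − 26 = 2.94.
Midpoints: P̄ = 27.47, Q̄ = 3384.5.
ε = (ΔQ/ΔP)(P̄/Q̄) = (-1817/2.94)(27.47/3384.5).

-5.016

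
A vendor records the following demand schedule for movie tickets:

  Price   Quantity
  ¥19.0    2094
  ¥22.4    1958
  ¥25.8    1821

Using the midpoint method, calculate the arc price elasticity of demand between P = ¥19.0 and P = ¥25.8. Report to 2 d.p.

At P = 19.0, Q = 2094; at P = 25.8, Q = 1821.
ΔQ = -273, ΔP = 6.8. Midpoints: P̄ = 22.40, Q̄ = 1957.5.
ε = (ΔQ/ΔP)(P̄/Q̄) = (-273/6.8)(22.40/1957.5).

-0.46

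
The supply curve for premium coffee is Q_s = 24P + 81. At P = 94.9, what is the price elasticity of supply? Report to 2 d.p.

At P = 94.9, Q_s = 2358.60.
dQ_s/dP = 24.
ε_s = (dQ_s/dP)(P/Q_s) = (24)(94.9/2358.60).

0.97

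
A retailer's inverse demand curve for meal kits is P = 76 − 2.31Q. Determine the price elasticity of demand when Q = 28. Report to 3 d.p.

At Q = 28, P = 76 − 2.31(28) = 11.32.
dP/dQ = −2.31, so dQ/dP = 1/(−2.31) = -0.433.
ε = (dQ/dP)(P/Q) = (-0.433)(11.32/28).

-0.175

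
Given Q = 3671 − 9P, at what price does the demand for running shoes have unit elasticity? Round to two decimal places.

203.94

For linear demand Q = a − bP, ε = −bP/(a − bP). |ε| = 1 when bP = a − bP, i.e. P = a/(2b).
P = 3671/(2·9) = 3671/18 = 203.9444.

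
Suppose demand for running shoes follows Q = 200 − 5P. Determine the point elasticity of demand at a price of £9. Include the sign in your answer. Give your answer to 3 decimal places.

At P = 9, Q = 155.
dQ/dP = −5.
ε = (dQ/dP)(P/Q) = (-5)(9/155).

-0.290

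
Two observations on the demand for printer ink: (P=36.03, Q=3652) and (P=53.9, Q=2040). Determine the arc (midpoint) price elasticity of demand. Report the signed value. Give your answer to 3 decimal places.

ΔQ = 2040 − 3652 = -1612; ΔP = 53.9 − 36.03 = 17.87.
Midpoints: P̄ = 44.97, Q̄ = 2846.0.
ε = (ΔQ/ΔP)(P̄/Q̄) = (-1612/17.87)(44.97/2846.0).

-1.425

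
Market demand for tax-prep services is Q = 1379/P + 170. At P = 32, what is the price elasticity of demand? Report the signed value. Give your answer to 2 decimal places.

-0.20

At P = 32, Q = 213.094.
dQ/dP = −1379/P² = -1.347.
ε = (dQ/dP)(P/Q) = (-1.347)(32/213.094).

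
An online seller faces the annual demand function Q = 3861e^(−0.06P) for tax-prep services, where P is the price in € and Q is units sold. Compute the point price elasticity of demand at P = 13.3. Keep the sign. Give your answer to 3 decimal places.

-0.798

At P = 13.3, Q = 1738.332.
dQ/dP = −0.06·3861e^(−0.06P) = −0.06Q = -104.300.
ε = (dQ/dP)(P/Q) = (-104.300)(13.3/1738.332).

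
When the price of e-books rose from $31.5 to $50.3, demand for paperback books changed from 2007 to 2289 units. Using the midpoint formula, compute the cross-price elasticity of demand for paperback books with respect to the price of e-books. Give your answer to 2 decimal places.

ΔQ_x = 2289 − 2007 = 282; ΔP_y = 50.3 − 31.5 = 18.8.
Midpoints: P̄_y = 40.90, Q̄_x = 2148.0.
ε_xy = (ΔQ_x/ΔP_y)(P̄_y/Q̄_x) = (282/18.8)(40.90/2148.0).

0.29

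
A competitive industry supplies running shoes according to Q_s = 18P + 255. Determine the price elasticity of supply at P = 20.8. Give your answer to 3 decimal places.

0.595

At P = 20.8, Q_s = 629.40.
dQ_s/dP = 18.
ε_s = (dQ_s/dP)(P/Q_s) = (18)(20.8/629.40).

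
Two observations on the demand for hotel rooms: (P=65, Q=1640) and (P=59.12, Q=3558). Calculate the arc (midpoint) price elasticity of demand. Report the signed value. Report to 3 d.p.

-7.789

ΔQ = 3558 − 1640 = 1918; ΔP = 59.12 − 65 = -5.88.
Midpoints: P̄ = 62.06, Q̄ = 2599.0.
ε = (ΔQ/ΔP)(P̄/Q̄) = (1918/-5.88)(62.06/2599.0).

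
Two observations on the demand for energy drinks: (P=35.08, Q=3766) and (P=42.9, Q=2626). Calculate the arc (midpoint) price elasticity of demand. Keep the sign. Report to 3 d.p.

ΔQ = 2626 − 3766 = -1140; ΔP = 42.9 − 35.08 = 7.82.
Midpoints: P̄ = 38.99, Q̄ = 3196.0.
ε = (ΔQ/ΔP)(P̄/Q̄) = (-1140/7.82)(38.99/3196.0).

-1.778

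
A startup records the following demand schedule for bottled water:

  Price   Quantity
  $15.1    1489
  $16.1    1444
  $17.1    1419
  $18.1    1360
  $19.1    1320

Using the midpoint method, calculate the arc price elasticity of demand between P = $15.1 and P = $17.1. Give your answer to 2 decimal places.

At P = 15.1, Q = 1489; at P = 17.1, Q = 1419.
ΔQ = -70, ΔP = 2.0. Midpoints: P̄ = 16.10, Q̄ = 1454.0.
ε = (ΔQ/ΔP)(P̄/Q̄) = (-70/2.0)(16.10/1454.0).

-0.39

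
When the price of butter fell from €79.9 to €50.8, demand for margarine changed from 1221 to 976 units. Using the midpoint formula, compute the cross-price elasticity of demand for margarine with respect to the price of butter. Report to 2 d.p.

0.50

ΔQ_x = 976 − 1221 = -245; ΔP_y = 50.8 − 79.9 = -29.1.
Midpoints: P̄_y = 65.35, Q̄_x = 1098.5.
ε_xy = (ΔQ_x/ΔP_y)(P̄_y/Q̄_x) = (-245/-29.1)(65.35/1098.5).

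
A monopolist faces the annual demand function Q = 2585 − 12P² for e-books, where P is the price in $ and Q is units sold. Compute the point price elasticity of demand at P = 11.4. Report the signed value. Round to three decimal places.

-3.042

At P = 11.4, Q = 1025.480.
dQ/dP = −24P = -273.600.
ε = (dQ/dP)(P/Q) = (-273.600)(11.4/1025.480).
|ε| > 1, so demand is elastic at this price.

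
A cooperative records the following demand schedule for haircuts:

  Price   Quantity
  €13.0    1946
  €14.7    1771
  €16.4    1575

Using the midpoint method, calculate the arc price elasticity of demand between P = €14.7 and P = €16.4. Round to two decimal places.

-1.07

At P = 14.7, Q = 1771; at P = 16.4, Q = 1575.
ΔQ = -196, ΔP = 1.7. Midpoints: P̄ = 15.55, Q̄ = 1673.0.
ε = (ΔQ/ΔP)(P̄/Q̄) = (-196/1.7)(15.55/1673.0).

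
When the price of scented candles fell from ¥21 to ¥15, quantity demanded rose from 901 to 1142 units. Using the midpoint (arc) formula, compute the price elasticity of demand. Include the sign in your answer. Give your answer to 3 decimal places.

ΔQ = 1142 − 901 = 241; ΔP = 15 − 21 = -6.
Midpoints: P̄ = 18.00, Q̄ = 1021.5.
ε = (ΔQ/ΔP)(P̄/Q̄) = (241/-6)(18.00/1021.5).

-0.708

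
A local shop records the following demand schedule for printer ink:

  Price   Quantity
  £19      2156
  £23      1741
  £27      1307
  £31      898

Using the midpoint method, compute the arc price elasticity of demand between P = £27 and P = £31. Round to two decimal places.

-2.69

At P = 27, Q = 1307; at P = 31, Q = 898.
ΔQ = -409, ΔP = 4. Midpoints: P̄ = 29.00, Q̄ = 1102.5.
ε = (ΔQ/ΔP)(P̄/Q̄) = (-409/4)(29.00/1102.5).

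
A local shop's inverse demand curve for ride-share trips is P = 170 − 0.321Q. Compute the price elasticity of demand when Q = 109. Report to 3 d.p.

At Q = 109, P = 170 − 0.321(109) = 135.01.
dP/dQ = −0.321, so dQ/dP = 1/(−0.321) = -3.115.
ε = (dQ/dP)(P/Q) = (-3.115)(135.01/109).

-3.859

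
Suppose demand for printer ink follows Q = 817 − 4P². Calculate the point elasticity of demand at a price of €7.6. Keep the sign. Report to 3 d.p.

-0.789

At P = 7.6, Q = 585.960.
dQ/dP = −8P = -60.800.
ε = (dQ/dP)(P/Q) = (-60.800)(7.6/585.960).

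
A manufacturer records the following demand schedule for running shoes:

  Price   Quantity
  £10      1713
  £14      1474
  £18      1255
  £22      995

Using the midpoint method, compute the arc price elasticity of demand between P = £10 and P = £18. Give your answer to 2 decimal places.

At P = 10, Q = 1713; at P = 18, Q = 1255.
ΔQ = -458, ΔP = 8. Midpoints: P̄ = 14.00, Q̄ = 1484.0.
ε = (ΔQ/ΔP)(P̄/Q̄) = (-458/8)(14.00/1484.0).

-0.54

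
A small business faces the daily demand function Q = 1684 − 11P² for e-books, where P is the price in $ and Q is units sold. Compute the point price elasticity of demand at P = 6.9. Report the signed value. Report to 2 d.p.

-0.90

At P = 6.9, Q = 1160.290.
dQ/dP = −22P = -151.800.
ε = (dQ/dP)(P/Q) = (-151.800)(6.9/1160.290).
|ε| < 1, so demand is inelastic at this price.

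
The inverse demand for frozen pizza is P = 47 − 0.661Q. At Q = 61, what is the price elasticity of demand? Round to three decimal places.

At Q = 61, P = 47 − 0.661(61) = 6.68.
dP/dQ = −0.661, so dQ/dP = 1/(−0.661) = -1.513.
ε = (dQ/dP)(P/Q) = (-1.513)(6.68/61).

-0.166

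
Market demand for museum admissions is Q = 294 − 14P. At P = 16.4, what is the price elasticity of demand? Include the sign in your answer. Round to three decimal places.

-3.565

At P = 16.4, Q = 64.400.
dQ/dP = −14.
ε = (dQ/dP)(P/Q) = (-14)(16.4/64.400).
|ε| > 1, so demand is elastic at this price.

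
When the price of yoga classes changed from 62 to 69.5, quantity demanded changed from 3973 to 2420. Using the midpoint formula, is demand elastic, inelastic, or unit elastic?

elastic

Arc ε ≈ -4.259.
|ε| = 4.26 > 1.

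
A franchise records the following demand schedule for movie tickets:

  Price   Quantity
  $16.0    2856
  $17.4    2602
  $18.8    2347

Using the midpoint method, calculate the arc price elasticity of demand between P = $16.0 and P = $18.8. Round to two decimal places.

At P = 16.0, Q = 2856; at P = 18.8, Q = 2347.
ΔQ = -509, ΔP = 2.8. Midpoints: P̄ = 17.40, Q̄ = 2601.5.
ε = (ΔQ/ΔP)(P̄/Q̄) = (-509/2.8)(17.40/2601.5).

-1.22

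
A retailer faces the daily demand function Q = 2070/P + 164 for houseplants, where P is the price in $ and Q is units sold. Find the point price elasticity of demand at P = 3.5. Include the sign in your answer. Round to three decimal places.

-0.783

At P = 3.5, Q = 755.429.
dQ/dP = −2070/P² = -168.980.
ε = (dQ/dP)(P/Q) = (-168.980)(3.5/755.429).
|ε| < 1, so demand is inelastic at this price.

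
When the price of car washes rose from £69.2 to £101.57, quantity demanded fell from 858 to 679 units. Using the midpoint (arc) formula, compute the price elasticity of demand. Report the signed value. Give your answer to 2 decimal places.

-0.61

ΔQ = 679 − 858 = -179; ΔP = 101.57 − 69.2 = 32.37.
Midpoints: P̄ = 85.38, Q̄ = 768.5.
ε = (ΔQ/ΔP)(P̄/Q̄) = (-179/32.37)(85.38/768.5).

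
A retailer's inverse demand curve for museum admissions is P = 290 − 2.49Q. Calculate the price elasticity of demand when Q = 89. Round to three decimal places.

At Q = 89, P = 290 − 2.49(89) = 68.39.
dP/dQ = −2.49, so dQ/dP = 1/(−2.49) = -0.402.
ε = (dQ/dP)(P/Q) = (-0.402)(68.39/89).

-0.309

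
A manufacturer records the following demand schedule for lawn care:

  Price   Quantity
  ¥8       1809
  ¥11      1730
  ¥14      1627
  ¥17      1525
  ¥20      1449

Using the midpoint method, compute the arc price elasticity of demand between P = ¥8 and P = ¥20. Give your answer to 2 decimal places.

-0.26

At P = 8, Q = 1809; at P = 20, Q = 1449.
ΔQ = -360, ΔP = 12. Midpoints: P̄ = 14.00, Q̄ = 1629.0.
ε = (ΔQ/ΔP)(P̄/Q̄) = (-360/12)(14.00/1629.0).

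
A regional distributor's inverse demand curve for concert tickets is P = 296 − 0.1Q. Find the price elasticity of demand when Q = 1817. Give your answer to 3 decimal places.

At Q = 1817, P = 296 − 0.1(1817) = 114.30.
dP/dQ = −0.1, so dQ/dP = 1/(−0.1) = -10.000.
ε = (dQ/dP)(P/Q) = (-10.000)(114.30/1817).

-0.629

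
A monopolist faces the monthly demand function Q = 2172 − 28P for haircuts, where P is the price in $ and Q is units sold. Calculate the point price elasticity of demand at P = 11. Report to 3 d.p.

At P = 11, Q = 1864.
dQ/dP = −28.
ε = (dQ/dP)(P/Q) = (-28)(11/1864).

-0.165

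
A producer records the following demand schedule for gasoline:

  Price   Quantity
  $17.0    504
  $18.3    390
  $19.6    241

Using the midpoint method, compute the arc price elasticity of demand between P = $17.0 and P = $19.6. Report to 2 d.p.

At P = 17.0, Q = 504; at P = 19.6, Q = 241.
ΔQ = -263, ΔP = 2.6. Midpoints: P̄ = 18.30, Q̄ = 372.5.
ε = (ΔQ/ΔP)(P̄/Q̄) = (-263/2.6)(18.30/372.5).

-4.97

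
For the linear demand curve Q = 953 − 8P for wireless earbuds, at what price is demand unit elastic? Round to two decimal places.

59.56

For linear demand Q = a − bP, ε = −bP/(a − bP). |ε| = 1 when bP = a − bP, i.e. P = a/(2b).
P = 953/(2·8) = 953/16 = 59.5625.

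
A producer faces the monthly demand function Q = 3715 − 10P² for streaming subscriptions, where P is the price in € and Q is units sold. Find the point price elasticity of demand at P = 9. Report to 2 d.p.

-0.56

At P = 9, Q = 2905.
dQ/dP = −20P = -180.
ε = (dQ/dP)(P/Q) = (-180)(9/2905).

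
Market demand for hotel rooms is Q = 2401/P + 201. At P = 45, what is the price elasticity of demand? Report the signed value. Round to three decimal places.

-0.210

At P = 45, Q = 254.356.
dQ/dP = −2401/P² = -1.186.
ε = (dQ/dP)(P/Q) = (-1.186)(45/254.356).
|ε| < 1, so demand is inelastic at this price.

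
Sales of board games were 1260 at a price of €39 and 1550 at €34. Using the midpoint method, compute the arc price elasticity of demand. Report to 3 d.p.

ΔQ = 1550 − 1260 = 290; ΔP = 34 − 39 = -5.
Midpoints: P̄ = 36.50, Q̄ = 1405.0.
ε = (ΔQ/ΔP)(P̄/Q̄) = (290/-5)(36.50/1405.0).

-1.507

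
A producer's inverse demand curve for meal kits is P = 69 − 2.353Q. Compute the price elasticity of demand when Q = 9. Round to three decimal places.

At Q = 9, P = 69 − 2.353(9) = 47.82.
dP/dQ = −2.353, so dQ/dP = 1/(−2.353) = -0.425.
ε = (dQ/dP)(P/Q) = (-0.425)(47.82/9).

-2.258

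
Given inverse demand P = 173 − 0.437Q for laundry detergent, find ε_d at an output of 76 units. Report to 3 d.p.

At Q = 76, P = 173 − 0.437(76) = 139.79.
dP/dQ = −0.437, so dQ/dP = 1/(−0.437) = -2.288.
ε = (dQ/dP)(P/Q) = (-2.288)(139.79/76).

-4.209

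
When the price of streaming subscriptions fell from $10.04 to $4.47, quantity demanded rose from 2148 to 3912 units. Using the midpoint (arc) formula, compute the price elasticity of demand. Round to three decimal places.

ΔQ = 3912 − 2148 = 1764; ΔP = 4.47 − 10.04 = -5.57.
Midpoints: P̄ = 7.25, Q̄ = 3030.0.
ε = (ΔQ/ΔP)(P̄/Q̄) = (1764/-5.57)(7.25/3030.0).

-0.758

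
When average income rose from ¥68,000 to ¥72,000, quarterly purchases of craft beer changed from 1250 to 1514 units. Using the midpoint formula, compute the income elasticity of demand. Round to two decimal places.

3.34

ΔQ = 264, ΔI = 4000. Midpoints: Ī = 70,000, Q̄ = 1382.0.
ε_I = (ΔQ/ΔI)(Ī/Q̄) = (264/4000)(70000/1382.0).
ε_I > 0, so the good is normal.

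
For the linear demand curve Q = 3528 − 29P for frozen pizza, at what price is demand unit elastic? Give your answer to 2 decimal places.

For linear demand Q = a − bP, ε = −bP/(a − bP). |ε| = 1 when bP = a − bP, i.e. P = a/(2b).
P = 3528/(2·29) = 3528/58 = 60.8276.

60.83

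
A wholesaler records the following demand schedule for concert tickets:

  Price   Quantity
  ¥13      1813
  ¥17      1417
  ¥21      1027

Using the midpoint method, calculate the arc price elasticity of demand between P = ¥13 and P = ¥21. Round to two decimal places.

At P = 13, Q = 1813; at P = 21, Q = 1027.
ΔQ = -786, ΔP = 8. Midpoints: P̄ = 17.00, Q̄ = 1420.0.
ε = (ΔQ/ΔP)(P̄/Q̄) = (-786/8)(17.00/1420.0).

-1.18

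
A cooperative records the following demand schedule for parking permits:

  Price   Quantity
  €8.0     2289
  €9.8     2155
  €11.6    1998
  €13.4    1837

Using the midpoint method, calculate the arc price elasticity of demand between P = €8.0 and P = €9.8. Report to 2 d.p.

At P = 8.0, Q = 2289; at P = 9.8, Q = 2155.
ΔQ = -134, ΔP = 1.8. Midpoints: P̄ = 8.90, Q̄ = 2222.0.
ε = (ΔQ/ΔP)(P̄/Q̄) = (-134/1.8)(8.90/2222.0).

-0.30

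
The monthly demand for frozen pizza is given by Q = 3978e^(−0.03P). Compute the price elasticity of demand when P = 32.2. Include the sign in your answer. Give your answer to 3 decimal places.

-0.966

At P = 32.2, Q = 1514.036.
dQ/dP = −0.03·3978e^(−0.03P) = −0.03Q = -45.421.
ε = (dQ/dP)(P/Q) = (-45.421)(32.2/1514.036).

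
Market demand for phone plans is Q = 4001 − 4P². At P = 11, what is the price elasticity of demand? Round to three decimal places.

At P = 11, Q = 3517.
dQ/dP = −8P = -88.
ε = (dQ/dP)(P/Q) = (-88)(11/3517).
|ε| < 1, so demand is inelastic at this price.

-0.275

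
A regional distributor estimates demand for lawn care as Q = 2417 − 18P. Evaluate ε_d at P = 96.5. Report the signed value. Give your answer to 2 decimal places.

At P = 96.5, Q = 680.
dQ/dP = −18.
ε = (dQ/dP)(P/Q) = (-18)(96.5/680).

-2.55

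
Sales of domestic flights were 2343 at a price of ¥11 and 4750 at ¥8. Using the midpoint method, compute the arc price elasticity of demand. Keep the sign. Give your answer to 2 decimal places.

ΔQ = 4750 − 2343 = 2407; ΔP = 8 − 11 = -3.
Midpoints: P̄ = 9.50, Q̄ = 3546.5.
ε = (ΔQ/ΔP)(P̄/Q̄) = (2407/-3)(9.50/3546.5).

-2.15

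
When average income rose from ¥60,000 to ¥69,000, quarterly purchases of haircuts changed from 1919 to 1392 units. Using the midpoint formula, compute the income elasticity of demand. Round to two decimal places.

-2.28

ΔQ = -527, ΔI = 9000. Midpoints: Ī = 64,500, Q̄ = 1655.5.
ε_I = (ΔQ/ΔI)(Ī/Q̄) = (-527/9000)(64500/1655.5).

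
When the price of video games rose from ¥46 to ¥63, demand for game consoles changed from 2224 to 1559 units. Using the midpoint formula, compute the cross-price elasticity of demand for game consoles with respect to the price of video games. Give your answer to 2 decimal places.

-1.13

ΔQ_x = 1559 − 2224 = -665; ΔP_y = 63 − 46 = 17.
Midpoints: P̄_y = 54.50, Q̄_x = 1891.5.
ε_xy = (ΔQ_x/ΔP_y)(P̄_y/Q̄_x) = (-665/17)(54.50/1891.5).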